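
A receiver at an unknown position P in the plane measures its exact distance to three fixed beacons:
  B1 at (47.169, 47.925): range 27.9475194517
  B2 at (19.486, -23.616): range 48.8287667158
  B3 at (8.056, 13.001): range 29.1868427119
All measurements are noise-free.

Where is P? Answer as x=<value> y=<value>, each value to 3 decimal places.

eq1: (x − 47.169)² + (y − 47.925)² = 27.9475194517²
eq2: (x − 19.486)² + (y + 23.616)² = 48.8287667158²
eq3: (x − 8.056)² + (y − 13.001)² = 29.1868427119²
eq1−eq2, eq1−eq3 (x²,y² cancel):
  -55.366·x − 143.082·y = -5187.485149
  -78.226·x − 69.848·y = -4358.602993
det = -55.366·-69.848 − -143.082·-78.226 = -7325.528164
x = (-5187.485149·-69.848 − -143.082·-4358.602993) / -7325.528164 = 35.670079
y = (-55.366·-4358.602993 − -5187.485149·-78.226) / -7325.528164 = 22.452688

x=35.670 y=22.453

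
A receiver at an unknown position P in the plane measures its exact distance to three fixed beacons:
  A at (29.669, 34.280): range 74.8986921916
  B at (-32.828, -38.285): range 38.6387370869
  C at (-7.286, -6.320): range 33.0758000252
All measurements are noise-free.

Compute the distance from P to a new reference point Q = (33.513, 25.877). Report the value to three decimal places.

68.453

eq1: (x − 29.669)² + (y − 34.280)² = 74.8986921916²
eq2: (x + 32.828)² + (y + 38.285)² = 38.6387370869²
eq3: (x + 7.286)² + (y + 6.320)² = 33.0758000252²
eq1−eq3, eq1−eq2 (x²,y² cancel):
  -73.910·x − 81.200·y = 2553.465780
  -124.994·x − 145.130·y = 4604.912936
det = -73.910·-145.130 − -81.200·-124.994 = 577.045500
x = (2553.465780·-145.130 − -81.200·4604.912936) / 577.045500 = 5.778473
y = (-73.910·4604.912936 − 2553.465780·-124.994) / 577.045500 = -36.706314
|P − Q| = √((5.778473 − 33.513)² + (-36.706314 − 25.877)²) = 68.453453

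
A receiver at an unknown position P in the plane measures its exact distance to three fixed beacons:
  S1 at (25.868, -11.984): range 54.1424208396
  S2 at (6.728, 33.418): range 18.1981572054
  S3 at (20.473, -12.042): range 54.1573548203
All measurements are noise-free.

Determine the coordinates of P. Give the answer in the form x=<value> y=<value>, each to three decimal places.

x=22.739 y=42.068

eq1: (x − 25.868)² + (y + 11.984)² = 54.1424208396²
eq2: (x − 6.728)² + (y − 33.418)² = 18.1981572054²
eq3: (x − 20.473)² + (y + 12.042)² = 54.1573548203²
eq1−eq2, eq1−eq3 (x²,y² cancel):
  -38.280·x + 90.804·y = 2949.487837
  -10.790·x − 0.116·y = -250.233534
det = -38.280·-0.116 − 90.804·-10.790 = 984.215640
x = (2949.487837·-0.116 − 90.804·-250.233534) / 984.215640 = 22.738986
y = (-38.280·-250.233534 − 2949.487837·-10.790) / 984.215640 = 42.067929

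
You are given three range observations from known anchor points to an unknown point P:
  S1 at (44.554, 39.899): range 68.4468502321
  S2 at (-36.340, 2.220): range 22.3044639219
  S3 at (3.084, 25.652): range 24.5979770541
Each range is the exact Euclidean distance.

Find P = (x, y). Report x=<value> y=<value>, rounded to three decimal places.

x=-20.143 y=17.554

eq1: (x − 44.554)² + (y − 39.899)² = 68.4468502321²
eq2: (x + 36.340)² + (y − 2.220)² = 22.3044639219²
eq3: (x − 3.084)² + (y − 25.652)² = 24.5979770541²
eq1−eq2, eq1−eq3 (x²,y² cancel):
  -161.788·x − 75.358·y = 1936.017079
  -82.940·x − 28.494·y = 1170.457875
det = -161.788·-28.494 − -75.358·-82.940 = -1640.205248
x = (1936.017079·-28.494 − -75.358·1170.457875) / -1640.205248 = -20.142902
y = (-161.788·1170.457875 − 1936.017079·-82.940) / -1640.205248 = 17.554377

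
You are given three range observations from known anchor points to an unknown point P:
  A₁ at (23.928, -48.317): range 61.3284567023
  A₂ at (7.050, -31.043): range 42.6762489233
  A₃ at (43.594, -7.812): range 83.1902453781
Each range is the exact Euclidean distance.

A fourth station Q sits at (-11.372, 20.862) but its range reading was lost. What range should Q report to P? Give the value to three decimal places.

59.417

eq1: (x − 23.928)² + (y + 48.317)² = 61.3284567023²
eq2: (x − 7.050)² + (y + 31.043)² = 42.6762489233²
eq3: (x − 43.594)² + (y + 7.812)² = 83.1902453781²
eq3−eq2, eq3−eq1 (x²,y² cancel):
  -73.088·x − 46.462·y = 4151.260873
  -39.332·x − 81.010·y = 4105.054818
det = -73.088·-81.010 − -46.462·-39.332 = 4093.415496
x = (4151.260873·-81.010 − -46.462·4105.054818) / 4093.415496 = -35.560667
y = (-73.088·4105.054818 − 4151.260873·-39.332) / 4093.415496 = -33.408007
|P − Q| = √((-35.560667 − -11.372)² + (-33.408007 − 20.862)²) = 59.416541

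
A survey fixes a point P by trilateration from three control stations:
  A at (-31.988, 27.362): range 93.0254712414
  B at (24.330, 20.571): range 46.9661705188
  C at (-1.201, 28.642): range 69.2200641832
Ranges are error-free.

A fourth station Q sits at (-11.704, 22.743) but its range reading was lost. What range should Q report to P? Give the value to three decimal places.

eq1: (x + 31.988)² + (y − 27.362)² = 93.0254712414²
eq2: (x − 24.330)² + (y − 20.571)² = 46.9661705188²
eq3: (x + 1.201)² + (y − 28.642)² = 69.2200641832²
eq3−eq2, eq3−eq1 (x²,y² cancel):
  51.062·x − 16.142·y = 2778.904488
  -61.574·x − 2.560·y = -2912.216391
det = 51.062·-2.560 − -16.142·-61.574 = -1124.646228
x = (2778.904488·-2.560 − -16.142·-2912.216391) / -1124.646228 = 48.124460
y = (51.062·-2912.216391 − 2778.904488·-61.574) / -1124.646228 = -19.921528
|P − Q| = √((48.124460 − -11.704)² + (-19.921528 − 22.743)²) = 73.482696

73.483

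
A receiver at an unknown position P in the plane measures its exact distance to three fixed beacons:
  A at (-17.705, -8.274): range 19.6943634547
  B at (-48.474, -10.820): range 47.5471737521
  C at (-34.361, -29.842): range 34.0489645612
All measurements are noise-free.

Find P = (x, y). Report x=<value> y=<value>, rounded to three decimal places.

eq1: (x + 17.705)² + (y + 8.274)² = 19.6943634547²
eq2: (x + 48.474)² + (y + 10.820)² = 47.5471737521²
eq3: (x + 34.361)² + (y + 29.842)² = 34.0489645612²
eq2−eq3, eq2−eq1 (x²,y² cancel):
  28.226·x − 38.044·y = 705.823953
  61.538·x + 5.092·y = -212.009195
det = 28.226·5.092 − -38.044·61.538 = 2484.878464
x = (705.823953·5.092 − -38.044·-212.009195) / 2484.878464 = -1.799534
y = (28.226·-212.009195 − 705.823953·61.538) / 2484.878464 = -19.887961

x=-1.800 y=-19.888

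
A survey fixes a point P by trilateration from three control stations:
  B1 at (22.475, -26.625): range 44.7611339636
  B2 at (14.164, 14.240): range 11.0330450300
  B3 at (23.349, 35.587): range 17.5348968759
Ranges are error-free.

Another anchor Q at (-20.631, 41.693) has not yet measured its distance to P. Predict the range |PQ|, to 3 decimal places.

eq1: (x − 22.475)² + (y + 26.625)² = 44.7611339636²
eq2: (x − 14.164)² + (y − 14.240)² = 11.0330450300²
eq3: (x − 23.349)² + (y − 35.587)² = 17.5348968759²
eq2−eq3, eq2−eq1 (x²,y² cancel):
  18.370·x + 42.694·y = 1222.469348
  16.622·x − 81.730·y = -1071.211277
det = 18.370·-81.730 − 42.694·16.622 = -2211.039768
x = (1222.469348·-81.730 − 42.694·-1071.211277) / -2211.039768 = 24.503460
y = (18.370·-1071.211277 − 1222.469348·16.622) / -2211.039768 = 18.090148
|P − Q| = √((24.503460 − -20.631)² + (18.090148 − 41.693)²) = 50.933429

50.933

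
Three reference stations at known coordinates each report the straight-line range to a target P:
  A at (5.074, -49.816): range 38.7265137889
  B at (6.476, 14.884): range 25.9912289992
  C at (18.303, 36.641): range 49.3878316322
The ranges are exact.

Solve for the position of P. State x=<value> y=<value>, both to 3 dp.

x=5.631 y=-11.093

eq1: (x − 5.074)² + (y + 49.816)² = 38.7265137889²
eq2: (x − 6.476)² + (y − 14.884)² = 25.9912289992²
eq3: (x − 18.303)² + (y − 36.641)² = 49.3878316322²
eq2−eq1, eq2−eq3 (x²,y² cancel):
  -2.804·x − 129.400·y = 1419.708415
  23.654·x + 43.514·y = -349.523270
det = -2.804·43.514 − -129.400·23.654 = 2938.814344
x = (1419.708415·43.514 − -129.400·-349.523270) / 2938.814344 = 5.631142
y = (-2.804·-349.523270 − 1419.708415·23.654) / 2938.814344 = -11.093494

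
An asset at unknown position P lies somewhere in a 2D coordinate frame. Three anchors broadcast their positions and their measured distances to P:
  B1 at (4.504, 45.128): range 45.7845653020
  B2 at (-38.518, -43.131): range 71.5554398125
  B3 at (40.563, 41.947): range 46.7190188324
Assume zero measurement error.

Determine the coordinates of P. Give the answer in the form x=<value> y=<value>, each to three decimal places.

x=17.605 y=1.258

eq1: (x − 4.504)² + (y − 45.128)² = 45.7845653020²
eq2: (x + 38.518)² + (y + 43.131)² = 71.5554398125²
eq3: (x − 40.563)² + (y − 41.947)² = 46.7190188324²
eq2−eq3, eq2−eq1 (x²,y² cancel):
  158.162·x + 170.156·y = 2998.502539
  86.044·x + 176.518·y = 1736.857462
det = 158.162·176.518 − 170.156·86.044 = 13277.537052
x = (2998.502539·176.518 − 170.156·1736.857462) / 13277.537052 = 17.605144
y = (158.162·1736.857462 − 2998.502539·86.044) / 13277.537052 = 1.257891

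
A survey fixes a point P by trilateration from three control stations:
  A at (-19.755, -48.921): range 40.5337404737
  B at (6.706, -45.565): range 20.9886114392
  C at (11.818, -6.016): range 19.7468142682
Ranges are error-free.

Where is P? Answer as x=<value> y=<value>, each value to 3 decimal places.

x=13.464 y=-25.694

eq1: (x + 19.755)² + (y + 48.921)² = 40.5337404737²
eq2: (x − 6.706)² + (y + 45.565)² = 20.9886114392²
eq3: (x − 11.818)² + (y + 6.016)² = 19.7468142682²
eq2−eq1, eq2−eq3 (x²,y² cancel):
  -52.922·x − 6.712·y = -540.077702
  10.224·x + 79.098·y = -1894.697145
det = -52.922·79.098 − -6.712·10.224 = -4117.400868
x = (-540.077702·79.098 − -6.712·-1894.697145) / -4117.400868 = 13.463900
y = (-52.922·-1894.697145 − -540.077702·10.224) / -4117.400868 = -25.694102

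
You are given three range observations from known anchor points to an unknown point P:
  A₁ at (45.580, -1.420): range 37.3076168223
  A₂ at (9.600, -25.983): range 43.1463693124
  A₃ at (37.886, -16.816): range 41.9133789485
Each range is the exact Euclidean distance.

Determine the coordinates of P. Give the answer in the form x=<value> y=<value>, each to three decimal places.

eq1: (x − 45.580)² + (y + 1.420)² = 37.3076168223²
eq2: (x − 9.600)² + (y + 25.983)² = 43.1463693124²
eq3: (x − 37.886)² + (y + 16.816)² = 41.9133789485²
eq1−eq2, eq1−eq3 (x²,y² cancel):
  -71.960·x − 49.126·y = -1782.027423
  -15.388·x − 30.792·y = -726.299010
det = -71.960·-30.792 − -49.126·-15.388 = 1459.841432
x = (-1782.027423·-30.792 − -49.126·-726.299010) / 1459.841432 = 13.146649
y = (-71.960·-726.299010 − -1782.027423·-15.388) / 1459.841432 = 17.017354

x=13.147 y=17.017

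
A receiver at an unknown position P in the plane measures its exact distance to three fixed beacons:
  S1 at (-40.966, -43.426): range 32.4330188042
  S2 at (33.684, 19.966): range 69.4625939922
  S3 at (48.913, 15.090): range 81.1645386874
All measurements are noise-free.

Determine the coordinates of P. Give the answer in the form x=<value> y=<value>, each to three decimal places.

eq1: (x + 40.966)² + (y + 43.426)² = 32.4330188042²
eq2: (x − 33.684)² + (y − 19.966)² = 69.4625939922²
eq3: (x − 48.913)² + (y − 15.090)² = 81.1645386874²
eq3−eq1, eq3−eq2 (x²,y² cancel):
  -179.758·x − 117.032·y = 6479.622595
  -30.458·x + 9.752·y = 675.693719
det = -179.758·9.752 − -117.032·-30.458 = -5317.560672
x = (6479.622595·9.752 − -117.032·675.693719) / -5317.560672 = -26.754197
y = (-179.758·675.693719 − 6479.622595·-30.458) / -5317.560672 = -14.272520

x=-26.754 y=-14.273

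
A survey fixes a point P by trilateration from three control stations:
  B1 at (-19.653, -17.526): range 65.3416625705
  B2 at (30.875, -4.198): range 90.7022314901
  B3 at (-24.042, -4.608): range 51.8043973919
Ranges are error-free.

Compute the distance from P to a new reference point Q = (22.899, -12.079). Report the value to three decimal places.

88.467

eq1: (x + 19.653)² + (y + 17.526)² = 65.3416625705²
eq2: (x − 30.875)² + (y + 4.198)² = 90.7022314901²
eq3: (x + 24.042)² + (y + 4.608)² = 51.8043973919²
eq3−eq2, eq3−eq1 (x²,y² cancel):
  109.834·x + 0.820·y = -5171.561807
  8.778·x − 25.836·y = -1491.687621
det = 109.834·-25.836 − 0.820·8.778 = -2844.869184
x = (-5171.561807·-25.836 − 0.820·-1491.687621) / -2844.869184 = -47.396083
y = (109.834·-1491.687621 − -5171.561807·8.778) / -2844.869184 = 41.633566
|P − Q| = √((-47.396083 − 22.899)² + (41.633566 − -12.079)²) = 88.467160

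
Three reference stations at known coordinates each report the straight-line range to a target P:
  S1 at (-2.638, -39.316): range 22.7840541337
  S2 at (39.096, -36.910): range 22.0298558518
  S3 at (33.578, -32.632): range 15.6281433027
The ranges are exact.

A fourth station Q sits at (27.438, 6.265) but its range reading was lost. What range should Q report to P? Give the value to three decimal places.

37.460

eq1: (x + 2.638)² + (y + 39.316)² = 22.7840541337²
eq2: (x − 39.096)² + (y + 36.910)² = 22.0298558518²
eq3: (x − 33.578)² + (y + 32.632)² = 15.6281433027²
eq1−eq2, eq1−eq3 (x²,y² cancel):
  83.468·x + 4.812·y = 1371.936990
  72.432·x + 13.368·y = 914.496868
det = 83.468·13.368 − 4.812·72.432 = 767.257440
x = (1371.936990·13.368 − 4.812·914.496868) / 767.257440 = 18.167950
y = (83.468·914.496868 − 1371.936990·72.432) / 767.257440 = -30.030228
|P − Q| = √((18.167950 − 27.438)² + (-30.030228 − 6.265)²) = 37.460344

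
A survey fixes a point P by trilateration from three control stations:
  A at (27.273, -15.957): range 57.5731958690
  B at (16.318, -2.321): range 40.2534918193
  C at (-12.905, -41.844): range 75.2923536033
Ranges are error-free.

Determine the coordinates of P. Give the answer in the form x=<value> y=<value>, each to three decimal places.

x=-3.293 y=32.832

eq1: (x − 27.273)² + (y + 15.957)² = 57.5731958690²
eq2: (x − 16.318)² + (y + 2.321)² = 40.2534918193²
eq3: (x + 12.905)² + (y + 41.844)² = 75.2923536033²
eq1−eq2, eq1−eq3 (x²,y² cancel):
  -21.910·x + 27.272·y = 967.551066
  -80.356·x − 51.774·y = -1435.248646
det = -21.910·-51.774 − 27.272·-80.356 = 3325.837172
x = (967.551066·-51.774 − 27.272·-1435.248646) / 3325.837172 = -3.292972
y = (-21.910·-1435.248646 − 967.551066·-80.356) / 3325.837172 = 32.832284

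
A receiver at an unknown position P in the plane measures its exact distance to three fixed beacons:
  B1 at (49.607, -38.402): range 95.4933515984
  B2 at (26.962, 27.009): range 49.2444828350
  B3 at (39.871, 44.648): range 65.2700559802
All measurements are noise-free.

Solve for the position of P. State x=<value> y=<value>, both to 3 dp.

eq1: (x − 49.607)² + (y + 38.402)² = 95.4933515984²
eq2: (x − 26.962)² + (y − 27.009)² = 49.2444828350²
eq3: (x − 39.871)² + (y − 44.648)² = 65.2700559802²
eq3−eq1, eq3−eq2 (x²,y² cancel):
  19.472·x − 166.100·y = -4506.372484
  -25.818·x − 35.278·y = -291.543902
det = 19.472·-35.278 − -166.100·-25.818 = -4975.303016
x = (-4506.372484·-35.278 − -166.100·-291.543902) / -4975.303016 = -22.219826
y = (19.472·-291.543902 − -4506.372484·-25.818) / -4975.303016 = 24.525635

x=-22.220 y=24.526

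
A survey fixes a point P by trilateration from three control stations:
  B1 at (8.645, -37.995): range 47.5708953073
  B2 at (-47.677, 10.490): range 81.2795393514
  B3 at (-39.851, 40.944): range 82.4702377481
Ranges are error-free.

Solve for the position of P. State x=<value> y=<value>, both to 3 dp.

eq1: (x − 8.645)² + (y + 37.995)² = 47.5708953073²
eq2: (x + 47.677)² + (y − 10.490)² = 81.2795393514²
eq3: (x + 39.851)² + (y − 40.944)² = 82.4702377481²
eq2−eq3, eq2−eq1 (x²,y² cancel):
  15.652·x + 60.908·y = 686.400311
  112.644·x − 96.970·y = 3478.593058
det = 15.652·-96.970 − 60.908·112.644 = -8378.695192
x = (686.400311·-96.970 − 60.908·3478.593058) / -8378.695192 = 33.231234
y = (15.652·3478.593058 − 686.400311·112.644) / -8378.695192 = 2.729773

x=33.231 y=2.730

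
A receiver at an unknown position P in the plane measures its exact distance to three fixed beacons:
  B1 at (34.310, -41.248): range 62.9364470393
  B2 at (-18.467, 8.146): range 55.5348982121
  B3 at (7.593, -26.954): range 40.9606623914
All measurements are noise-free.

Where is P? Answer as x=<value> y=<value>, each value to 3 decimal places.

x=-28.408 y=-46.492

eq1: (x − 34.310)² + (y + 41.248)² = 62.9364470393²
eq2: (x + 18.467)² + (y − 8.146)² = 55.5348982121²
eq3: (x − 7.593)² + (y + 26.954)² = 40.9606623914²
eq1−eq3, eq1−eq2 (x²,y² cancel):
  -53.434·x + 28.588·y = 188.818663
  -105.554·x + 98.788·y = -1594.314753
det = -53.434·98.788 − 28.588·-105.554 = -2261.060240
x = (188.818663·98.788 − 28.588·-1594.314753) / -2261.060240 = -28.407597
y = (-53.434·-1594.314753 − 188.818663·-105.554) / -2261.060240 = -46.491985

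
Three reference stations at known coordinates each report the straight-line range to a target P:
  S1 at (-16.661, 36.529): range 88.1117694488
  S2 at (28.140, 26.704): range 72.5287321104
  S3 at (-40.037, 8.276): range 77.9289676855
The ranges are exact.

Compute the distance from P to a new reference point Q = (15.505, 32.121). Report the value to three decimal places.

eq1: (x + 16.661)² + (y − 36.529)² = 88.1117694488²
eq2: (x − 28.140)² + (y − 26.704)² = 72.5287321104²
eq3: (x + 40.037)² + (y − 8.276)² = 77.9289676855²
eq1−eq2, eq1−eq3 (x²,y² cancel):
  89.602·x − 19.650·y = 2396.273388
  -46.752·x − 56.506·y = 1750.256694
det = 89.602·-56.506 − -19.650·-46.752 = -5981.727412
x = (2396.273388·-56.506 − -19.650·1750.256694) / -5981.727412 = 16.886640
y = (89.602·1750.256694 − 2396.273388·-46.752) / -5981.727412 = -44.946393
|P − Q| = √((16.886640 − 15.505)² + (-44.946393 − 32.121)²) = 77.079777

77.080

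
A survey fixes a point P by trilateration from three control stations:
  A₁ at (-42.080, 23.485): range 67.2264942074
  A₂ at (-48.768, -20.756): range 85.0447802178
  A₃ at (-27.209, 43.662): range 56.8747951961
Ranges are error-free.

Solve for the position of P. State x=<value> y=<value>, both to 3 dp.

eq1: (x + 42.080)² + (y − 23.485)² = 67.2264942074²
eq2: (x + 48.768)² + (y + 20.756)² = 85.0447802178²
eq3: (x + 27.209)² + (y − 43.662)² = 56.8747951961²
eq1−eq3, eq1−eq2 (x²,y² cancel):
  29.742·x + 40.354·y = 1609.087495
  -13.376·x − 88.482·y = -2226.355384
det = 29.742·-88.482 − 40.354·-13.376 = -2091.856540
x = (1609.087495·-88.482 − 40.354·-2226.355384) / -2091.856540 = 25.113068
y = (29.742·-2226.355384 − 1609.087495·-13.376) / -2091.856540 = 21.365283

x=25.113 y=21.365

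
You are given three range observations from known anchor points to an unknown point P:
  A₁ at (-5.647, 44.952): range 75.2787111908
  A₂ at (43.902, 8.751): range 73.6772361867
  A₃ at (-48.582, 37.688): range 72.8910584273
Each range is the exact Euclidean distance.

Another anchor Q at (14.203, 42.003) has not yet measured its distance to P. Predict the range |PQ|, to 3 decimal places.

eq1: (x + 5.647)² + (y − 44.952)² = 75.2787111908²
eq2: (x − 43.902)² + (y − 8.751)² = 73.6772361867²
eq3: (x + 48.582)² + (y − 37.688)² = 72.8910584273²
eq2−eq1, eq2−eq3 (x²,y² cancel):
  -99.098·x + 72.402·y = -189.943918
  -184.968·x + 57.874·y = 1891.859196
det = -99.098·57.874 − 72.402·-184.968 = 7656.855484
x = (-189.943918·57.874 − 72.402·1891.859196) / 7656.855484 = -19.324800
y = (-99.098·1891.859196 − -189.943918·-184.968) / 7656.855484 = -29.073686
|P − Q| = √((-19.324800 − 14.203)² + (-29.073686 − 42.003)²) = 78.587586

78.588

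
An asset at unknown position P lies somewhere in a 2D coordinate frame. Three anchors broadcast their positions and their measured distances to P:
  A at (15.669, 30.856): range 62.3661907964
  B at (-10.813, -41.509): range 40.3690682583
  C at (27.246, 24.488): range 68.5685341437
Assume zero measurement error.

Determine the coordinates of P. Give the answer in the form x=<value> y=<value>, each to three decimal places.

eq1: (x − 15.669)² + (y − 30.856)² = 62.3661907964²
eq2: (x + 10.813)² + (y + 41.509)² = 40.3690682583²
eq3: (x − 27.246)² + (y − 24.488)² = 68.5685341437²
eq3−eq2, eq3−eq1 (x²,y² cancel):
  -76.118·x − 131.994·y = 3569.893593
  -23.154·x + 12.736·y = 667.705757
det = -76.118·12.736 − -131.994·-23.154 = -4025.627924
x = (3569.893593·12.736 − -131.994·667.705757) / -4025.627924 = -33.187200
y = (-76.118·667.705757 − 3569.893593·-23.154) / -4025.627924 = -7.907559

x=-33.187 y=-7.908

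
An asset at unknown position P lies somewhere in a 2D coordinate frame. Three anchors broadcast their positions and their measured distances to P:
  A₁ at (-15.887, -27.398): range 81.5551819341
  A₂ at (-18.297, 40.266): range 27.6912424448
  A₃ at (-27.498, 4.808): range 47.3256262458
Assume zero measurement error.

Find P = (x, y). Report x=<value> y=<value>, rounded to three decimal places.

x=-44.596 y=48.937

eq1: (x + 15.887)² + (y + 27.398)² = 81.5551819341²
eq2: (x + 18.297)² + (y − 40.266)² = 27.6912424448²
eq3: (x + 27.498)² + (y − 4.808)² = 47.3256262458²
eq3−eq1, eq3−eq2 (x²,y² cancel):
  23.222·x − 64.412·y = -4187.742496
  18.402·x + 70.916·y = 2649.784088
det = 23.222·70.916 − -64.412·18.402 = 2832.120976
x = (-4187.742496·70.916 − -64.412·2649.784088) / 2832.120976 = -44.595572
y = (23.222·2649.784088 − -4187.742496·18.402) / 2832.120976 = 48.937219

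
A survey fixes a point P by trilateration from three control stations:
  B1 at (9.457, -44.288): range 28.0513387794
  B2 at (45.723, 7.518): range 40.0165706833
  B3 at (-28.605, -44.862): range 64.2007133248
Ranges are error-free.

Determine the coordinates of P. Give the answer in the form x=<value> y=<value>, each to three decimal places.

eq1: (x − 9.457)² + (y + 44.288)² = 28.0513387794²
eq2: (x − 45.723)² + (y − 7.518)² = 40.0165706833²
eq3: (x + 28.605)² + (y + 44.862)² = 64.2007133248²
eq1−eq3, eq1−eq2 (x²,y² cancel):
  -76.124·x − 1.148·y = -2554.870708
  72.532·x + 103.612·y = -718.197062
det = -76.124·103.612 − -1.148·72.532 = -7804.093152
x = (-2554.870708·103.612 − -1.148·-718.197062) / -7804.093152 = 34.025703
y = (-76.124·-718.197062 − -2554.870708·72.532) / -7804.093152 = -30.750775

x=34.026 y=-30.751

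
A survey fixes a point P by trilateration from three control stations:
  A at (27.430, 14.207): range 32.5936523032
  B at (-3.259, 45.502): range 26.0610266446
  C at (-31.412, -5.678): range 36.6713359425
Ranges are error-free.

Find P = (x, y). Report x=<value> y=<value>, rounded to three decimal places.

eq1: (x − 27.430)² + (y − 14.207)² = 32.5936523032²
eq2: (x + 3.259)² + (y − 45.502)² = 26.0610266446²
eq3: (x + 31.412)² + (y + 5.678)² = 36.6713359425²
eq1−eq2, eq1−eq3 (x²,y² cancel):
  -61.378·x + 62.590·y = 1509.978397
  -117.684·x − 39.770·y = -217.731030
det = -61.378·-39.770 − 62.590·-117.684 = 9806.844620
x = (1509.978397·-39.770 − 62.590·-217.731030) / 9806.844620 = -4.733842
y = (-61.378·-217.731030 − 1509.978397·-117.684) / 9806.844620 = 19.482739

x=-4.734 y=19.483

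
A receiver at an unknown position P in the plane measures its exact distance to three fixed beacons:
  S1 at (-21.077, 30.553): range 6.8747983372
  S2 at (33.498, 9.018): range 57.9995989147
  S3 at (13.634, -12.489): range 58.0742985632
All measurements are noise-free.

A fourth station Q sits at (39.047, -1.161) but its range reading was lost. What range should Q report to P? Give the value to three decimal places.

68.003

eq1: (x + 21.077)² + (y − 30.553)² = 6.8747983372²
eq2: (x − 33.498)² + (y − 9.018)² = 57.9995989147²
eq3: (x − 13.634)² + (y + 12.489)² = 58.0742985632²
eq3−eq1, eq3−eq2 (x²,y² cancel):
  -69.422·x + 86.084·y = 4361.225962
  39.728·x + 43.014·y = 870.249930
det = -69.422·43.014 − 86.084·39.728 = -6406.063060
x = (4361.225962·43.014 − 86.084·870.249930) / -6406.063060 = -17.589458
y = (-69.422·870.249930 − 4361.225962·39.728) / -6406.063060 = 36.477517
|P − Q| = √((-17.589458 − 39.047)² + (36.477517 − -1.161)²) = 68.002547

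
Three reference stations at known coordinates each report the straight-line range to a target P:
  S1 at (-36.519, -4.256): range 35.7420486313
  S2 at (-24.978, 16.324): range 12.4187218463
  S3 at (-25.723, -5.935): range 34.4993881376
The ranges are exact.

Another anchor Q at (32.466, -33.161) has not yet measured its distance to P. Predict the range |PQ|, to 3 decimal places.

82.077

eq1: (x + 36.519)² + (y + 4.256)² = 35.7420486313²
eq2: (x + 24.978)² + (y − 16.324)² = 12.4187218463²
eq3: (x + 25.723)² + (y + 5.935)² = 34.4993881376²
eq3−eq2, eq3−eq1 (x²,y² cancel):
  1.490·x + 44.518·y = 1229.459636
  -21.592·x + 3.358·y = 567.567685
det = 1.490·3.358 − 44.518·-21.592 = 966.236076
x = (1229.459636·3.358 − 44.518·567.567685) / 966.236076 = -21.877110
y = (1.490·567.567685 − 1229.459636·-21.592) / 966.236076 = 28.349354
|P − Q| = √((-21.877110 − 32.466)² + (28.349354 − -33.161)²) = 82.077385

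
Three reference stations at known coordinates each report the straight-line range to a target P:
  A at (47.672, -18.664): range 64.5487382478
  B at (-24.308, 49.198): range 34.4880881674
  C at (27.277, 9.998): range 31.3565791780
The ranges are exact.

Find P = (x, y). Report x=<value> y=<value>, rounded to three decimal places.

x=-0.796 y=23.966

eq1: (x − 47.672)² + (y + 18.664)² = 64.5487382478²
eq2: (x + 24.308)² + (y − 49.198)² = 34.4880881674²
eq3: (x − 27.277)² + (y − 9.998)² = 31.3565791780²
eq1−eq2, eq1−eq3 (x²,y² cancel):
  -143.960·x + 135.724·y = 3367.468972
  -40.790·x + 57.324·y = 1406.334805
det = -143.960·57.324 − 135.724·-40.790 = -2716.181080
x = (3367.468972·57.324 − 135.724·1406.334805) / -2716.181080 = -0.796488
y = (-143.960·1406.334805 − 3367.468972·-40.790) / -2716.181080 = 23.966333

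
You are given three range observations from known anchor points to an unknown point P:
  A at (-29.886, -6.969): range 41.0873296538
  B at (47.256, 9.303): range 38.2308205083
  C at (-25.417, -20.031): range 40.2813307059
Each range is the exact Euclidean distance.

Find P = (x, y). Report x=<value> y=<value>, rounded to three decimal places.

eq1: (x + 29.886)² + (y + 6.969)² = 41.0873296538²
eq2: (x − 47.256)² + (y − 9.303)² = 38.2308205083²
eq3: (x + 25.417)² + (y + 20.031)² = 40.2813307059²
eq2−eq1, eq2−eq3 (x²,y² cancel):
  -154.284·x − 32.544·y = -1604.508409
  -145.346·x − 58.668·y = -1433.400462
det = -154.284·-58.668 − -32.544·-145.346 = 4321.393488
x = (-1604.508409·-58.668 − -32.544·-1433.400462) / 4321.393488 = 10.988288
y = (-154.284·-1433.400462 − -1604.508409·-145.346) / 4321.393488 = -2.790332

x=10.988 y=-2.790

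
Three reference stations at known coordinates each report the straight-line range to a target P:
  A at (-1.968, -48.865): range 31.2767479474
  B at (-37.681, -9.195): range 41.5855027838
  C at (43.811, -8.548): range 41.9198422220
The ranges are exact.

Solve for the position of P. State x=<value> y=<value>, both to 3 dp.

x=2.966 y=-17.980

eq1: (x + 1.968)² + (y + 48.865)² = 31.2767479474²
eq2: (x + 37.681)² + (y + 9.195)² = 41.5855027838²
eq3: (x − 43.811)² + (y + 8.548)² = 41.9198422220²
eq1−eq3, eq1−eq2 (x²,y² cancel):
  91.558·x + 80.634·y = -1178.227434
  -71.426·x + 79.340·y = -1638.374543
det = 91.558·79.340 − 80.634·-71.426 = 13023.575804
x = (-1178.227434·79.340 − 80.634·-1638.374543) / 13023.575804 = 2.966016
y = (91.558·-1638.374543 − -1178.227434·-71.426) / 13023.575804 = -17.979883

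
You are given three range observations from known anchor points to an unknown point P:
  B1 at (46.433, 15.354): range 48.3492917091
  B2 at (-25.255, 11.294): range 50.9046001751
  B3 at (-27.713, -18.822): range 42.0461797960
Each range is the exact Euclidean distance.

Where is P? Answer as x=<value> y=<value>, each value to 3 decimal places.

x=14.288 y=-20.762

eq1: (x − 46.433)² + (y − 15.354)² = 48.3492917091²
eq2: (x + 25.255)² + (y − 11.294)² = 50.9046001751²
eq3: (x + 27.713)² + (y + 18.822)² = 42.0461797960²
eq2−eq1, eq2−eq3 (x²,y² cancel):
  143.376·x + 8.120·y = 1880.023654
  -4.916·x − 60.232·y = 1180.305676
det = 143.376·-60.232 − 8.120·-4.916 = -8595.905312
x = (1880.023654·-60.232 − 8.120·1180.305676) / -8595.905312 = 14.288392
y = (143.376·1180.305676 − 1880.023654·-4.916) / -8595.905312 = -20.762176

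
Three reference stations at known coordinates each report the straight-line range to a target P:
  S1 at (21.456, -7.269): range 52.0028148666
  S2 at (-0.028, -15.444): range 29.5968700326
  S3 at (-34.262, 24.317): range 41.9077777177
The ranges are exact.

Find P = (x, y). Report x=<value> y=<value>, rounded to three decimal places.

x=-29.565 y=-17.327

eq1: (x − 21.456)² + (y + 7.269)² = 52.0028148666²
eq2: (x + 0.028)² + (y + 15.444)² = 29.5968700326²
eq3: (x + 34.262)² + (y − 24.317)² = 41.9077777177²
eq3−eq2, eq3−eq1 (x²,y² cancel):
  68.468·x − 79.522·y = -646.396095
  111.436·x − 63.172·y = -2200.033757
det = 68.468·-63.172 − -79.522·111.436 = 4536.353096
x = (-646.396095·-63.172 − -79.522·-2200.033757) / 4536.353096 = -29.564927
y = (68.468·-2200.033757 − -646.396095·111.436) / 4536.353096 = -17.326719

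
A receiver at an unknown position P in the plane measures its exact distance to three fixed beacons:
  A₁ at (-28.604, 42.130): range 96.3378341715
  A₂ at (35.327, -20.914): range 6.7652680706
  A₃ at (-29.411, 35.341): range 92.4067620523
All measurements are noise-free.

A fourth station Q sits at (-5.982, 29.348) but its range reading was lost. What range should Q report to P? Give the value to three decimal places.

71.417

eq1: (x + 28.604)² + (y − 42.130)² = 96.3378341715²
eq2: (x − 35.327)² + (y + 20.914)² = 6.7652680706²
eq3: (x + 29.411)² + (y − 35.341)² = 92.4067620523²
eq2−eq1, eq2−eq3 (x²,y² cancel):
  -127.862·x + 126.088·y = -8327.476050
  -129.476·x + 112.510·y = -8064.639944
det = -127.862·112.510 − 126.088·-129.476 = 1939.616268
x = (-8327.476050·112.510 − 126.088·-8064.639944) / 1939.616268 = 41.209177
y = (-127.862·-8064.639944 − -8327.476050·-129.476) / 1939.616268 = -24.255982
|P − Q| = √((41.209177 − -5.982)² + (-24.255982 − 29.348)²) = 71.417043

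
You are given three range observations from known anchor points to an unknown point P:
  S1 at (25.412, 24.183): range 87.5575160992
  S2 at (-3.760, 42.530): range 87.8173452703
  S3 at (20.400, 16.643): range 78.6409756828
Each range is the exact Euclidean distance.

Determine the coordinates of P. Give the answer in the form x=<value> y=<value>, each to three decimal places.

eq1: (x − 25.412)² + (y − 24.183)² = 87.5575160992²
eq2: (x + 3.760)² + (y − 42.530)² = 87.8173452703²
eq3: (x − 20.400)² + (y − 16.643)² = 78.6409756828²
eq3−eq1, eq3−eq2 (x²,y² cancel):
  10.024·x + 15.080·y = -944.477785
  -48.320·x + 51.774·y = -397.694023
det = 10.024·51.774 − 15.080·-48.320 = 1247.648176
x = (-944.477785·51.774 − 15.080·-397.694023) / 1247.648176 = -34.386430
y = (10.024·-397.694023 − -944.477785·-48.320) / 1247.648176 = -39.773754

x=-34.386 y=-39.774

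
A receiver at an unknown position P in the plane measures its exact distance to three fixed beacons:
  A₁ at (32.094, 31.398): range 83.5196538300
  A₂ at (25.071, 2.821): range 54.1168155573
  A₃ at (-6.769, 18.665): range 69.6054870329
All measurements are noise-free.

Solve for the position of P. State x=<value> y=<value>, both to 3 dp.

x=9.510 y=-49.010

eq1: (x − 32.094)² + (y − 31.398)² = 83.5196538300²
eq2: (x − 25.071)² + (y − 2.821)² = 54.1168155573²
eq3: (x + 6.769)² + (y − 18.665)² = 69.6054870329²
eq2−eq1, eq2−eq3 (x²,y² cancel):
  14.046·x + 57.154·y = -2667.556692
  -63.680·x + 31.688·y = -2158.605595
det = 14.046·31.688 − 57.154·-63.680 = 4084.656368
x = (-2667.556692·31.688 − 57.154·-2158.605595) / 4084.656368 = 9.509590
y = (14.046·-2158.605595 − -2667.556692·-63.680) / 4084.656368 = -49.010190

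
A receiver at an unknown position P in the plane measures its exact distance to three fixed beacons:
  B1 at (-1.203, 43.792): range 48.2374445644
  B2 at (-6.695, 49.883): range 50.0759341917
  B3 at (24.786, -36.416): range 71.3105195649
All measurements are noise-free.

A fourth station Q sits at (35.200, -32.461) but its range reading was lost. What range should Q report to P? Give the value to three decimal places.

eq1: (x + 1.203)² + (y − 43.792)² = 48.2374445644²
eq2: (x + 6.695)² + (y − 49.883)² = 50.0759341917²
eq3: (x − 24.786)² + (y + 36.416)² = 71.3105195649²
eq2−eq1, eq2−eq3 (x²,y² cancel):
  10.984·x − 12.182·y = -433.202114
  62.962·x − 172.598·y = -3170.256877
det = 10.984·-172.598 − -12.182·62.962 = -1128.813348
x = (-433.202114·-172.598 − -12.182·-3170.256877) / -1128.813348 = -32.024559
y = (10.984·-3170.256877 − -433.202114·62.962) / -1128.813348 = 6.685631
|P − Q| = √((-32.024559 − 35.200)² + (6.685631 − -32.461)²) = 77.792031

77.792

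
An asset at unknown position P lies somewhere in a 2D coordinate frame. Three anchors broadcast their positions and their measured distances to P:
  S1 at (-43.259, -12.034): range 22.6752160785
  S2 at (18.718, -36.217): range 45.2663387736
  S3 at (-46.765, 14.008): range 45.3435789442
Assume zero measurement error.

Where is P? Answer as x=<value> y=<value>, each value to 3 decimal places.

eq1: (x + 43.259)² + (y + 12.034)² = 22.6752160785²
eq2: (x − 18.718)² + (y + 36.217)² = 45.2663387736²
eq3: (x + 46.765)² + (y − 14.008)² = 45.3435789442²
eq2−eq3, eq2−eq1 (x²,y² cancel):
  -130.966·x + 100.450·y = 714.155950
  -123.954·x + 48.366·y = 1888.999626
det = -130.966·48.366 − 100.450·-123.954 = 6116.877744
x = (714.155950·48.366 − 100.450·1888.999626) / 6116.877744 = -25.373917
y = (-130.966·1888.999626 − 714.155950·-123.954) / 6116.877744 = -25.972767

x=-25.374 y=-25.973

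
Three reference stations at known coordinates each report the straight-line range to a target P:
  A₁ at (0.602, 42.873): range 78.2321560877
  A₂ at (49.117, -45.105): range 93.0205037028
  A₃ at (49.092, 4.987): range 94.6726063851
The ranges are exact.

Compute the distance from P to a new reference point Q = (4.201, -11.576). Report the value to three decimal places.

46.950

eq1: (x − 0.602)² + (y − 42.873)² = 78.2321560877²
eq2: (x − 49.117)² + (y + 45.105)² = 93.0205037028²
eq3: (x − 49.092)² + (y − 4.987)² = 94.6726063851²
eq3−eq2, eq3−eq1 (x²,y² cancel):
  0.050·x − 100.184·y = 2322.134372
  -96.980·x + 75.772·y = 2246.194054
det = 0.050·75.772 − -100.184·-96.980 = -9712.055720
x = (2322.134372·75.772 − -100.184·2246.194054) / -9712.055720 = -41.287394
y = (0.050·2246.194054 − 2322.134372·-96.980) / -9712.055720 = -23.199301
|P − Q| = √((-41.287394 − 4.201)² + (-23.199301 − -11.576)²) = 46.949921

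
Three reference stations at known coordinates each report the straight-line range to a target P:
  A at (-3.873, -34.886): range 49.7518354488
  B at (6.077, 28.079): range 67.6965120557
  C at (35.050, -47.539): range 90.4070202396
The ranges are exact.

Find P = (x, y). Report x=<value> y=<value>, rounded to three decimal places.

x=-48.225 y=-12.345

eq1: (x + 3.873)² + (y + 34.886)² = 49.7518354488²
eq2: (x − 6.077)² + (y − 28.079)² = 67.6965120557²
eq3: (x − 35.050)² + (y + 47.539)² = 90.4070202396²
eq1−eq2, eq1−eq3 (x²,y² cancel):
  19.900·x + 125.930·y = -2514.245569
  77.846·x − 25.306·y = -3441.758282
det = 19.900·-25.306 − 125.930·77.846 = -10306.736180
x = (-2514.245569·-25.306 − 125.930·-3441.758282) / -10306.736180 = -48.225365
y = (19.900·-3441.758282 − -2514.245569·77.846) / -10306.736180 = -12.344642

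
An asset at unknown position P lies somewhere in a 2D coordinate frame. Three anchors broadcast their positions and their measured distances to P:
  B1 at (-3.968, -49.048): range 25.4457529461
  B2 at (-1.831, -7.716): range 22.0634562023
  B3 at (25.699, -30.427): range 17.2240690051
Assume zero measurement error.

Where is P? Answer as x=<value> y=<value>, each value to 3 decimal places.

eq1: (x + 3.968)² + (y + 49.048)² = 25.4457529461²
eq2: (x + 1.831)² + (y + 7.716)² = 22.0634562023²
eq3: (x − 25.699)² + (y + 30.427)² = 17.2240690051²
eq1−eq3, eq1−eq2 (x²,y² cancel):
  59.334·x + 37.242·y = -484.392608
  4.274·x + 82.664·y = -2197.871868
det = 59.334·82.664 − 37.242·4.274 = 4745.613468
x = (-484.392608·82.664 − 37.242·-2197.871868) / 4745.613468 = 8.810518
y = (59.334·-2197.871868 − -484.392608·4.274) / 4745.613468 = -27.043550

x=8.811 y=-27.044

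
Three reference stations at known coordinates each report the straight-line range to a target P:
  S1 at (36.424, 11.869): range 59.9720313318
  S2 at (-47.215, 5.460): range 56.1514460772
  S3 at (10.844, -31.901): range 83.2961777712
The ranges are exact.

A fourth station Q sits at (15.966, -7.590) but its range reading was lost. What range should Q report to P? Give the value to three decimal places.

eq1: (x − 36.424)² + (y − 11.869)² = 59.9720313318²
eq2: (x + 47.215)² + (y − 5.460)² = 56.1514460772²
eq3: (x − 10.844)² + (y + 31.901)² = 83.2961777712²
eq1−eq2, eq1−eq3 (x²,y² cancel):
  -167.278·x − 12.818·y = 1235.146534
  -51.160·x − 87.540·y = -3673.923489
det = -167.278·-87.540 − -12.818·-51.160 = 13987.747240
x = (1235.146534·-87.540 − -12.818·-3673.923489) / 13987.747240 = -11.096646
y = (-167.278·-3673.923489 − 1235.146534·-51.160) / 13987.747240 = 48.453597
|P − Q| = √((-11.096646 − 15.966)² + (48.453597 − -7.590)²) = 62.235614

62.236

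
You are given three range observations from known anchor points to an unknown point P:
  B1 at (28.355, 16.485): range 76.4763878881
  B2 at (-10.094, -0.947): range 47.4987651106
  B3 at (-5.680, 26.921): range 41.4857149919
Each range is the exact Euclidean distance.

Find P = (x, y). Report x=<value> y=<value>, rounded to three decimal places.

x=-47.123 y=28.802

eq1: (x − 28.355)² + (y − 16.485)² = 76.4763878881²
eq2: (x + 10.094)² + (y + 0.947)² = 47.4987651106²
eq3: (x + 5.680)² + (y − 26.921)² = 41.4857149919²
eq3−eq2, eq3−eq1 (x²,y² cancel):
  -8.828·x − 55.736·y = -1189.285135
  68.070·x − 20.872·y = -3808.814747
det = -8.828·-20.872 − -55.736·68.070 = 3978.207536
x = (-1189.285135·-20.872 − -55.736·-3808.814747) / 3978.207536 = -47.123067
y = (-8.828·-3808.814747 − -1189.285135·68.070) / 3978.207536 = 28.801629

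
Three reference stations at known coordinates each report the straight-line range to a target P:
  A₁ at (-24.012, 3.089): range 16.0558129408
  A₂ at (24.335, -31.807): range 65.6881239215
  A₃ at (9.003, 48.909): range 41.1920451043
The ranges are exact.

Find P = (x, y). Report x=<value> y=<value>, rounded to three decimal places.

x=-18.357 y=18.116

eq1: (x + 24.012)² + (y − 3.089)² = 16.0558129408²
eq2: (x − 24.335)² + (y + 31.807)² = 65.6881239215²
eq3: (x − 9.003)² + (y − 48.909)² = 41.1920451043²
eq3−eq1, eq3−eq2 (x²,y² cancel):
  -66.030·x − 91.640·y = -448.030774
  30.664·x − 161.432·y = -3487.411860
det = -66.030·-161.432 − -91.640·30.664 = 13469.403920
x = (-448.030774·-161.432 − -91.640·-3487.411860) / 13469.403920 = -18.357154
y = (-66.030·-3487.411860 − -448.030774·30.664) / 13469.403920 = 18.116037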